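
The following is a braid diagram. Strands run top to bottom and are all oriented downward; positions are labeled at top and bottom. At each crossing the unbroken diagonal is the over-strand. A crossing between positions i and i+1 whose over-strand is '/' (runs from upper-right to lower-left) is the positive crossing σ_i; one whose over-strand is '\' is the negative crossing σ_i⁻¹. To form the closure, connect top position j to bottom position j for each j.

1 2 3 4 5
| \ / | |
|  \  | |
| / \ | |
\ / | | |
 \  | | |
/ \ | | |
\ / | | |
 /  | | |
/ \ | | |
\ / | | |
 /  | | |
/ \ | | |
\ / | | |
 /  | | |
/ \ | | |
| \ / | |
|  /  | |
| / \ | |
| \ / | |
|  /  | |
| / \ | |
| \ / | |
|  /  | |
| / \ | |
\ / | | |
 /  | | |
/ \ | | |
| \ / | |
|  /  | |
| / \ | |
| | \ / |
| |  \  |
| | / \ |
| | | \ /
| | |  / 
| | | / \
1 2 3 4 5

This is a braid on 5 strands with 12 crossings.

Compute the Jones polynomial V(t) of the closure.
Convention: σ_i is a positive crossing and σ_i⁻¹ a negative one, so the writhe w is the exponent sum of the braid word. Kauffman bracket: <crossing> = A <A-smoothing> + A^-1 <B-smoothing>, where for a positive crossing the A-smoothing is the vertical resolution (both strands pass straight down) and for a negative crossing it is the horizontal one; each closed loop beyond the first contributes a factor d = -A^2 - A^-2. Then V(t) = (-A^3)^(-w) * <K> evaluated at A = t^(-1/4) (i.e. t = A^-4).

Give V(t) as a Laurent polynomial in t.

Reading the diagram top to bottom ('/'-over between positions i,i+1 = s_i, '\'-over = s_i^-1): braid word = s2^-1 s1^-1 s1 s1 s1 s2 s2 s2 s1 s2 s3^-1 s4.
The presented braid s2^-1 s1^-1 s1 s1 s1 s2 s2 s2 s1 s2 s3^-1 s4 on 5 strands reduces by inverse Markov moves (closure unchanged at each step):
  Destabilize: the word has the form β·s4 where s4 occurs only as the final letter (β ∈ B_4); drop it and the last strand → 4 strands.
  Destabilize: the word has the form β·s3^-1 where s3^-1 occurs only as the final letter (β ∈ B_3); drop it and the last strand → 3 strands.
  Deconjugate: the word is γ·β·γ⁻¹ with γ = s2^-1 s1^-1 (prefix) and γ⁻¹ = s1 s2 (suffix); strip both.
Reduced to β = s1 s1 s1 s2 s2 s2 on 3 strands, 6 crossings.
Compute on β:
Braid: s1 s1 s1 s2 s2 s2 on 3 strands, 6 crossings.
Writhe w = (#positive) - (#negative) = 6 - 0 = 6.
State-sum expansion of <K>. There are 2^6 = 64 states.
Smooth each crossing (0=||, 1=⌣⌢); contribution A^(Σ sign_k(1-2s_k)) * d^(L-1).
Tabulate the states by total A-exponent and number of loops L (A-exp: L × count):
  A^6: L=3 ×1
  A^4: L=2 ×6
  A^2: L=1 ×9, L=3 ×6
  A^0: L=2 ×18, L=4 ×2
  A^-2: L=3 ×15
  A^-4: L=4 ×6
  A^-6: L=5 ×1
Each group contributes A^e * Σ count * d^(L-1):
Powers of d = -A^2 - A^-2: d^2 = A^4 + 2 + A^-4; d^3 = -A^6 - 3*A^2 - 3*A^-2 - A^-6; d^4 = A^8 + 4*A^4 + 6 + 4*A^-4 + A^-8.
  A^6 * (d^2) = A^10 + 2*A^6 + A^2
  A^4 * (6*d) = -6*A^6 - 6*A^2
  A^2 * (9 + 6*d^2) = 6*A^6 + 21*A^2 + 6*A^-2
  A^0 * (18*d + 2*d^3) = -2*A^6 - 24*A^2 - 24*A^-2 - 2*A^-6
  A^-2 * (15*d^2) = 15*A^2 + 30*A^-2 + 15*A^-6
  A^-4 * (6*d^3) = -6*A^2 - 18*A^-2 - 18*A^-6 - 6*A^-10
  A^-6 * (d^4) = A^2 + 4*A^-2 + 6*A^-6 + 4*A^-10 + A^-14
Summing the groups: <K> = A^10 + 2*A^2 - 2*A^-2 + A^-6 - 2*A^-10 + A^-14
Normalise by the writhe: (-A^3)^(-w) = (-A^3)^(-6) = A^-18, so f(A) = A^-18 * <K> = A^-8 + 2*A^-16 - 2*A^-20 + A^-24 - 2*A^-28 + A^-32.
Substitute A = t^(-1/4), i.e. A^e → t^(-e/4): V(t) = t^8 - 2*t^7 + t^6 - 2*t^5 + 2*t^4 + t^2

Answer: t^8 - 2*t^7 + t^6 - 2*t^5 + 2*t^4 + t^2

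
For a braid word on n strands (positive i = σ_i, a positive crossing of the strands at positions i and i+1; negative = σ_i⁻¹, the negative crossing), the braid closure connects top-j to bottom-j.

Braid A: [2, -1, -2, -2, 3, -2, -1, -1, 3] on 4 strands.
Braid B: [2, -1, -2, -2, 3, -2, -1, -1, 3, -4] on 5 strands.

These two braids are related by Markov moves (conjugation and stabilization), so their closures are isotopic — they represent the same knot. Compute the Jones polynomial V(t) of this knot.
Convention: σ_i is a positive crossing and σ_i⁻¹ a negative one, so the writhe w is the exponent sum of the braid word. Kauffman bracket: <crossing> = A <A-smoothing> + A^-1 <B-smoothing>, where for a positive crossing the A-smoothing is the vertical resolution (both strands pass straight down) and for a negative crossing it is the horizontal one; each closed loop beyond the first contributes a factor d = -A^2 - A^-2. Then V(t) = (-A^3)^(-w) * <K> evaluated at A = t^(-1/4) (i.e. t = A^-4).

t - 2 + 4*t^-1 - 5*t^-2 + 6*t^-3 - 5*t^-4 + 4*t^-5 - 3*t^-6 + t^-7

Derivation:
Markov-equivalent braids have isotopic closures, hence identical knot invariants. Strip the Markov moves from each word to reach a common short braid β, then compute V(t) once on β.
Braid A: s2 s1^-1 s2^-1 s2^-1 s3 s2^-1 s1^-1 s1^-1 s3 on 4 strands has no conjugating prefix/suffix or stabilization to strip; take β = s2 s1^-1 s2^-1 s2^-1 s3 s2^-1 s1^-1 s1^-1 s3.
Braid B: s2 s1^-1 s2^-1 s2^-1 s3 s2^-1 s1^-1 s1^-1 s3 s4^-1 on 5 strands reduces by inverse Markov moves (closure unchanged at each step):
  Destabilize: the word has the form β·s4^-1 where s4^-1 occurs only as the final letter (β ∈ B_4); drop it and the last strand → 4 strands.
Reduced to β = s2 s1^-1 s2^-1 s2^-1 s3 s2^-1 s1^-1 s1^-1 s3 on 4 strands, 9 crossings.
Both give the same β = s2 s1^-1 s2^-1 s2^-1 s3 s2^-1 s1^-1 s1^-1 s3 on 4 strands, so one state sum suffices:
Braid: s2 s1^-1 s2^-1 s2^-1 s3 s2^-1 s1^-1 s1^-1 s3 on 4 strands, 9 crossings.
Writhe w = (#positive) - (#negative) = 3 - 6 = -3.
State-sum expansion of <K>. There are 2^9 = 512 states.
Smooth each crossing (0=||, 1=⌣⌢); contribution A^(Σ sign_k(1-2s_k)) * d^(L-1).
Tabulate the states by total A-exponent and number of loops L (A-exp: L × count):
  A^9: L=6 ×1
  A^7: L=5 ×9
  A^5: L=4 ×35, L=6 ×1
  A^3: L=3 ×73, L=5 ×11
  A^1: L=2 ×82, L=4 ×43, L=6 ×1
  A^-1: L=1 ×40, L=3 ×79, L=5 ×7
  A^-3: L=2 ×63, L=4 ×21
  A^-5: L=1 ×9, L=3 ×26, L=5 ×1
  A^-7: L=2 ×6, L=4 ×3
  A^-9: L=3 ×1
Each group contributes A^e * Σ count * d^(L-1):
Powers of d = -A^2 - A^-2: d^2 = A^4 + 2 + A^-4; d^3 = -A^6 - 3*A^2 - 3*A^-2 - A^-6; d^4 = A^8 + 4*A^4 + 6 + 4*A^-4 + A^-8; d^5 = -A^10 - 5*A^6 - 10*A^2 - 10*A^-2 - 5*A^-6 - A^-10.
  A^9 * (d^5) = -A^19 - 5*A^15 - 10*A^11 - 10*A^7 - 5*A^3 - A^-1
  A^7 * (9*d^4) = 9*A^15 + 36*A^11 + 54*A^7 + 36*A^3 + 9*A^-1
  A^5 * (35*d^3 + d^5) = -A^15 - 40*A^11 - 115*A^7 - 115*A^3 - 40*A^-1 - A^-5
  A^3 * (73*d^2 + 11*d^4) = 11*A^11 + 117*A^7 + 212*A^3 + 117*A^-1 + 11*A^-5
  A^1 * (82*d + 43*d^3 + d^5) = -A^11 - 48*A^7 - 221*A^3 - 221*A^-1 - 48*A^-5 - A^-9
  A^-1 * (40 + 79*d^2 + 7*d^4) = 7*A^7 + 107*A^3 + 240*A^-1 + 107*A^-5 + 7*A^-9
  A^-3 * (63*d + 21*d^3) = -21*A^3 - 126*A^-1 - 126*A^-5 - 21*A^-9
  A^-5 * (9 + 26*d^2 + d^4) = A^3 + 30*A^-1 + 67*A^-5 + 30*A^-9 + A^-13
  A^-7 * (6*d + 3*d^3) = -3*A^-1 - 15*A^-5 - 15*A^-9 - 3*A^-13
  A^-9 * (d^2) = A^-5 + 2*A^-9 + A^-13
Summing the groups: <K> = -A^19 + 3*A^15 - 4*A^11 + 5*A^7 - 6*A^3 + 5*A^-1 - 4*A^-5 + 2*A^-9 - A^-13
Normalise by the writhe: (-A^3)^(-w) = (-A^3)^(3) = -A^9, so f(A) = -A^9 * <K> = A^28 - 3*A^24 + 4*A^20 - 5*A^16 + 6*A^12 - 5*A^8 + 4*A^4 - 2 + A^-4.
Substitute A = t^(-1/4), i.e. A^e → t^(-e/4): V(t) = t - 2 + 4*t^-1 - 5*t^-2 + 6*t^-3 - 5*t^-4 + 4*t^-5 - 3*t^-6 + t^-7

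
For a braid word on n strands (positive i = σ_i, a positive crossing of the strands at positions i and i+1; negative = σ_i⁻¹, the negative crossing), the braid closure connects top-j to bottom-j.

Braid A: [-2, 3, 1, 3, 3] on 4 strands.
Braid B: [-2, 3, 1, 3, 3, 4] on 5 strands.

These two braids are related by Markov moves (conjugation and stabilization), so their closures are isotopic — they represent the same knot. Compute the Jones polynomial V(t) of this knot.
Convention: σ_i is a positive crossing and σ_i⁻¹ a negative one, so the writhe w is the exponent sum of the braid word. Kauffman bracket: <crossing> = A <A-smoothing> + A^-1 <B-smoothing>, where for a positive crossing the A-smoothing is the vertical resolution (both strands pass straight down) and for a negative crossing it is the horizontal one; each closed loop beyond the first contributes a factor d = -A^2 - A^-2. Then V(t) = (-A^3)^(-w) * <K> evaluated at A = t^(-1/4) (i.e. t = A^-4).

-t^4 + t^3 + t

Derivation:
Markov-equivalent braids have isotopic closures, hence identical knot invariants. Strip the Markov moves from each word to reach a common short braid β, then compute V(t) once on β.
Braid A: s2^-1 s3 s1 s3 s3 on 4 strands has no conjugating prefix/suffix or stabilization to strip; take β = s2^-1 s3 s1 s3 s3.
Braid B: s2^-1 s3 s1 s3 s3 s4 on 5 strands reduces by inverse Markov moves (closure unchanged at each step):
  Destabilize: the word has the form β·s4 where s4 occurs only as the final letter (β ∈ B_4); drop it and the last strand → 4 strands.
Reduced to β = s2^-1 s3 s1 s3 s3 on 4 strands, 5 crossings.
Both give the same β = s2^-1 s3 s1 s3 s3 on 4 strands, so one state sum suffices:
Braid: s2^-1 s3 s1 s3 s3 on 4 strands, 5 crossings.
Writhe w = (#positive) - (#negative) = 4 - 1 = 3.
Enumerate smoothing states for the bracket polynomial. There are 2^5 = 32 states.
Each crossing splits two ways (0=vertical, 1=horizontal). The state's weight is A^(#A-smoothings - #B-smoothings) * d^(loops - 1).
  state 00000: A-exp=+3, loops=4, term = A^3 * d^3
  state 00001: A-exp=+1, loops=3, term = A^1 * d^2
  state 00010: A-exp=+1, loops=3, term = A^1 * d^2
  state 00011: A-exp=-1, loops=4, term = A^-1 * d^3
  state 00100: A-exp=+1, loops=3, term = A^1 * d^2
  state 00101: A-exp=-1, loops=2, term = A^-1 * d^1
  state 00110: A-exp=-1, loops=2, term = A^-1 * d^1
  state 00111: A-exp=-3, loops=3, term = A^-3 * d^2
  state 01000: A-exp=+1, loops=3, term = A^1 * d^2
  state 01001: A-exp=-1, loops=4, term = A^-1 * d^3
  state 01010: A-exp=-1, loops=4, term = A^-1 * d^3
  state 01011: A-exp=-3, loops=5, term = A^-3 * d^4
  state 01100: A-exp=-1, loops=2, term = A^-1 * d^1
  state 01101: A-exp=-3, loops=3, term = A^-3 * d^2
  state 01110: A-exp=-3, loops=3, term = A^-3 * d^2
  state 01111: A-exp=-5, loops=4, term = A^-5 * d^3
  state 10000: A-exp=+5, loops=3, term = A^5 * d^2
  state 10001: A-exp=+3, loops=2, term = A^3 * d^1
  state 10010: A-exp=+3, loops=2, term = A^3 * d^1
  state 10011: A-exp=+1, loops=3, term = A^1 * d^2
  state 10100: A-exp=+3, loops=2, term = A^3 * d^1
  state 10101: A-exp=+1, loops=1, term = A^1 * d^0
  state 10110: A-exp=+1, loops=1, term = A^1 * d^0
  state 10111: A-exp=-1, loops=2, term = A^-1 * d^1
  state 11000: A-exp=+3, loops=2, term = A^3 * d^1
  state 11001: A-exp=+1, loops=3, term = A^1 * d^2
  state 11010: A-exp=+1, loops=3, term = A^1 * d^2
  state 11011: A-exp=-1, loops=4, term = A^-1 * d^3
  state 11100: A-exp=+1, loops=1, term = A^1 * d^0
  state 11101: A-exp=-1, loops=2, term = A^-1 * d^1
  state 11110: A-exp=-1, loops=2, term = A^-1 * d^1
  state 11111: A-exp=-3, loops=3, term = A^-3 * d^2
Collect the terms by A-exponent (count of states per loop number):
Powers of d = -A^2 - A^-2: d^2 = A^4 + 2 + A^-4; d^3 = -A^6 - 3*A^2 - 3*A^-2 - A^-6; d^4 = A^8 + 4*A^4 + 6 + 4*A^-4 + A^-8.
  A^5 * (d^2) = A^9 + 2*A^5 + A
  A^3 * (4*d + d^3) = -A^9 - 7*A^5 - 7*A - A^-3
  A^1 * (3 + 7*d^2) = 7*A^5 + 17*A + 7*A^-3
  A^-1 * (6*d + 4*d^3) = -4*A^5 - 18*A - 18*A^-3 - 4*A^-7
  A^-3 * (4*d^2 + d^4) = A^5 + 8*A + 14*A^-3 + 8*A^-7 + A^-11
  A^-5 * (d^3) = -A - 3*A^-3 - 3*A^-7 - A^-11
Summing the groups: <K> = -A^5 - A^-3 + A^-7
Normalise by the writhe: (-A^3)^(-w) = (-A^3)^(-3) = -A^-9, so f(A) = -A^-9 * <K> = A^-4 + A^-12 - A^-16.
Substitute A = t^(-1/4), i.e. A^e → t^(-e/4): V(t) = -t^4 + t^3 + t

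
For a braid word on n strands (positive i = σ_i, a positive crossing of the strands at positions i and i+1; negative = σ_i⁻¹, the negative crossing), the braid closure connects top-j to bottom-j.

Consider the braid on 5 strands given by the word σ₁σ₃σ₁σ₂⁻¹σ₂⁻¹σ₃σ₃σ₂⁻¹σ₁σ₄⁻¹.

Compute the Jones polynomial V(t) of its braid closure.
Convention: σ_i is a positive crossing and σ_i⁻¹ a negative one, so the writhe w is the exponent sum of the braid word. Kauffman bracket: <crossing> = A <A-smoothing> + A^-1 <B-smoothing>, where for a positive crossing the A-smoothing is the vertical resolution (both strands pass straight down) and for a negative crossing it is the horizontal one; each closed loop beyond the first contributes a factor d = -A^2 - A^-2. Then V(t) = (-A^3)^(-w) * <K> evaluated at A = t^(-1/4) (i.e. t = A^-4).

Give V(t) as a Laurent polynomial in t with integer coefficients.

t^7 - 3*t^6 + 4*t^5 - 6*t^4 + 7*t^3 - 6*t^2 + 6*t - 3 + 2*t^-1 - t^-2

Derivation:
The presented braid s1 s3 s1 s2^-1 s2^-1 s3 s3 s2^-1 s1 s4^-1 on 5 strands reduces by inverse Markov moves (closure unchanged at each step):
  Destabilize: the word has the form β·s4^-1 where s4^-1 occurs only as the final letter (β ∈ B_4); drop it and the last strand → 4 strands.
Reduced to β = s1 s3 s1 s2^-1 s2^-1 s3 s3 s2^-1 s1 on 4 strands, 9 crossings.
Compute on β:
Braid: s1 s3 s1 s2^-1 s2^-1 s3 s3 s2^-1 s1 on 4 strands, 9 crossings.
Writhe w = (#positive) - (#negative) = 6 - 3 = 3.
Computing the Kauffman bracket via state sum. There are 2^9 = 512 states.
For each crossing: s=0 is the vertical smoothing, s=1 horizontal. Crossing k contributes A^(sign_k * (1 - 2*s_k)); loop factor d = -A^2 - A^-2.
Tabulate the states by total A-exponent and number of loops L (A-exp: L × count):
  A^9: L=5 ×1
  A^7: L=4 ×9
  A^5: L=3 ×32, L=5 ×4
  A^3: L=2 ×55, L=4 ×28, L=6 ×1
  A^1: L=1 ×39, L=3 ×77, L=5 ×10
  A^-1: L=2 ×81, L=4 ×44, L=6 ×1
  A^-3: L=3 ×73, L=5 ×11
  A^-5: L=4 ×35, L=6 ×1
  A^-7: L=5 ×9
  A^-9: L=6 ×1
Each group contributes A^e * Σ count * d^(L-1):
Powers of d = -A^2 - A^-2: d^2 = A^4 + 2 + A^-4; d^3 = -A^6 - 3*A^2 - 3*A^-2 - A^-6; d^4 = A^8 + 4*A^4 + 6 + 4*A^-4 + A^-8; d^5 = -A^10 - 5*A^6 - 10*A^2 - 10*A^-2 - 5*A^-6 - A^-10.
  A^9 * (d^4) = A^17 + 4*A^13 + 6*A^9 + 4*A^5 + A
  A^7 * (9*d^3) = -9*A^13 - 27*A^9 - 27*A^5 - 9*A
  A^5 * (32*d^2 + 4*d^4) = 4*A^13 + 48*A^9 + 88*A^5 + 48*A + 4*A^-3
  A^3 * (55*d + 28*d^3 + d^5) = -A^13 - 33*A^9 - 149*A^5 - 149*A - 33*A^-3 - A^-7
  A^1 * (39 + 77*d^2 + 10*d^4) = 10*A^9 + 117*A^5 + 253*A + 117*A^-3 + 10*A^-7
  A^-1 * (81*d + 44*d^3 + d^5) = -A^9 - 49*A^5 - 223*A - 223*A^-3 - 49*A^-7 - A^-11
  A^-3 * (73*d^2 + 11*d^4) = 11*A^5 + 117*A + 212*A^-3 + 117*A^-7 + 11*A^-11
  A^-5 * (35*d^3 + d^5) = -A^5 - 40*A - 115*A^-3 - 115*A^-7 - 40*A^-11 - A^-15
  A^-7 * (9*d^4) = 9*A + 36*A^-3 + 54*A^-7 + 36*A^-11 + 9*A^-15
  A^-9 * (d^5) = -A - 5*A^-3 - 10*A^-7 - 10*A^-11 - 5*A^-15 - A^-19
Summing the groups: <K> = A^17 - 2*A^13 + 3*A^9 - 6*A^5 + 6*A - 7*A^-3 + 6*A^-7 - 4*A^-11 + 3*A^-15 - A^-19
Normalise by the writhe: (-A^3)^(-w) = (-A^3)^(-3) = -A^-9, so f(A) = -A^-9 * <K> = -A^8 + 2*A^4 - 3 + 6*A^-4 - 6*A^-8 + 7*A^-12 - 6*A^-16 + 4*A^-20 - 3*A^-24 + A^-28.
Substitute A = t^(-1/4), i.e. A^e → t^(-e/4): V(t) = t^7 - 3*t^6 + 4*t^5 - 6*t^4 + 7*t^3 - 6*t^2 + 6*t - 3 + 2*t^-1 - t^-2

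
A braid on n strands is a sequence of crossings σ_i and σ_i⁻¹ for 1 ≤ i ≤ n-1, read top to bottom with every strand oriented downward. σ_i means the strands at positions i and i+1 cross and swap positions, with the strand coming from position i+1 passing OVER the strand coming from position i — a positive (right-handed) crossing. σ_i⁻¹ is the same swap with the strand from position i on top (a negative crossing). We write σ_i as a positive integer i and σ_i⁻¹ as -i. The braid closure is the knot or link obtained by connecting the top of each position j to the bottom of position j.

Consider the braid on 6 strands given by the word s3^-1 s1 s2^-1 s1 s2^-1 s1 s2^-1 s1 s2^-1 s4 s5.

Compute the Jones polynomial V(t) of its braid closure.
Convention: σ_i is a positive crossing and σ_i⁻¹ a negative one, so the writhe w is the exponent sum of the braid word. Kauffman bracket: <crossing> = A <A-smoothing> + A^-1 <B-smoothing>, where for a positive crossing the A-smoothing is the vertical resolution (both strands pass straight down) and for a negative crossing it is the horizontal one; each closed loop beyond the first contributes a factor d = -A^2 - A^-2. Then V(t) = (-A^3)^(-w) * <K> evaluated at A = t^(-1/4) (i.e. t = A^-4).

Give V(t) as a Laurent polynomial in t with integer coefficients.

t^4 - 4*t^3 + 6*t^2 - 7*t + 9 - 7*t^-1 + 6*t^-2 - 4*t^-3 + t^-4

Derivation:
The presented braid s3^-1 s1 s2^-1 s1 s2^-1 s1 s2^-1 s1 s2^-1 s4 s5 on 6 strands reduces by inverse Markov moves (closure unchanged at each step):
  Destabilize: the word has the form β·s5 where s5 occurs only as the final letter (β ∈ B_5); drop it and the last strand → 5 strands.
  Destabilize: the word has the form β·s4 where s4 occurs only as the final letter (β ∈ B_4); drop it and the last strand → 4 strands.
Reduced to β = s3^-1 s1 s2^-1 s1 s2^-1 s1 s2^-1 s1 s2^-1 on 4 strands, 9 crossings.
Compute on β:
Braid: s3^-1 s1 s2^-1 s1 s2^-1 s1 s2^-1 s1 s2^-1 on 4 strands, 9 crossings.
Writhe w = (#positive) - (#negative) = 4 - 5 = -1.
Enumerate smoothing states for the bracket polynomial. There are 2^9 = 512 states.
For each crossing: s=0 is the vertical smoothing, s=1 horizontal. Crossing k contributes A^(sign_k * (1 - 2*s_k)); loop factor d = -A^2 - A^-2.
Tabulate the states by total A-exponent and number of loops L (A-exp: L × count):
  A^9: L=5 ×1
  A^7: L=4 ×8, L=6 ×1
  A^5: L=3 ×28, L=5 ×8
  A^3: L=2 ×52, L=4 ×32
  A^1: L=1 ×45, L=3 ×77, L=5 ×4
  A^-1: L=2 ×97, L=4 ×29
  A^-3: L=3 ×80, L=5 ×4
  A^-5: L=4 ×36
  A^-7: L=5 ×9
  A^-9: L=6 ×1
Each group contributes A^e * Σ count * d^(L-1):
Powers of d = -A^2 - A^-2: d^2 = A^4 + 2 + A^-4; d^3 = -A^6 - 3*A^2 - 3*A^-2 - A^-6; d^4 = A^8 + 4*A^4 + 6 + 4*A^-4 + A^-8; d^5 = -A^10 - 5*A^6 - 10*A^2 - 10*A^-2 - 5*A^-6 - A^-10.
  A^9 * (d^4) = A^17 + 4*A^13 + 6*A^9 + 4*A^5 + A
  A^7 * (8*d^3 + d^5) = -A^17 - 13*A^13 - 34*A^9 - 34*A^5 - 13*A - A^-3
  A^5 * (28*d^2 + 8*d^4) = 8*A^13 + 60*A^9 + 104*A^5 + 60*A + 8*A^-3
  A^3 * (52*d + 32*d^3) = -32*A^9 - 148*A^5 - 148*A - 32*A^-3
  A^1 * (45 + 77*d^2 + 4*d^4) = 4*A^9 + 93*A^5 + 223*A + 93*A^-3 + 4*A^-7
  A^-1 * (97*d + 29*d^3) = -29*A^5 - 184*A - 184*A^-3 - 29*A^-7
  A^-3 * (80*d^2 + 4*d^4) = 4*A^5 + 96*A + 184*A^-3 + 96*A^-7 + 4*A^-11
  A^-5 * (36*d^3) = -36*A - 108*A^-3 - 108*A^-7 - 36*A^-11
  A^-7 * (9*d^4) = 9*A + 36*A^-3 + 54*A^-7 + 36*A^-11 + 9*A^-15
  A^-9 * (d^5) = -A - 5*A^-3 - 10*A^-7 - 10*A^-11 - 5*A^-15 - A^-19
Summing the groups: <K> = -A^13 + 4*A^9 - 6*A^5 + 7*A - 9*A^-3 + 7*A^-7 - 6*A^-11 + 4*A^-15 - A^-19
Normalise by the writhe: (-A^3)^(-w) = (-A^3)^(1) = -A^3, so f(A) = -A^3 * <K> = A^16 - 4*A^12 + 6*A^8 - 7*A^4 + 9 - 7*A^-4 + 6*A^-8 - 4*A^-12 + A^-16.
Substitute A = t^(-1/4), i.e. A^e → t^(-e/4): V(t) = t^4 - 4*t^3 + 6*t^2 - 7*t + 9 - 7*t^-1 + 6*t^-2 - 4*t^-3 + t^-4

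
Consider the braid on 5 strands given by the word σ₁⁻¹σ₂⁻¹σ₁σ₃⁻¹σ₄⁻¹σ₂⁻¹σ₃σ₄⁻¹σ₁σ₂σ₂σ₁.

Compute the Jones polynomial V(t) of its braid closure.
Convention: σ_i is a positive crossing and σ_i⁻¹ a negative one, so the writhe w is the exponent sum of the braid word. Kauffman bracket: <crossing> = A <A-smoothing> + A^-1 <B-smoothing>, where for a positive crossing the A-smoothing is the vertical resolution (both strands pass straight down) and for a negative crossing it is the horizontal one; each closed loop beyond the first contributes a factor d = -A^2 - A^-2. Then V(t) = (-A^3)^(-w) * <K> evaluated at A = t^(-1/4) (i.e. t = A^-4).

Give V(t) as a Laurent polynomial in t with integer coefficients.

t^2 - t + 1 - t^-1 + t^-2

Derivation:
The presented braid s1^-1 s2^-1 s1 s3^-1 s4^-1 s2^-1 s3 s4^-1 s1 s2 s2 s1 on 5 strands reduces by inverse Markov moves (closure unchanged at each step):
  Deconjugate: the word is γ·β·γ⁻¹ with γ = s1^-1 s2^-1 (prefix) and γ⁻¹ = s2 s1 (suffix); strip both.
Reduced to β = s1 s3^-1 s4^-1 s2^-1 s3 s4^-1 s1 s2 on 5 strands, 8 crossings.
Compute on β:
Braid: s1 s3^-1 s4^-1 s2^-1 s3 s4^-1 s1 s2 on 5 strands, 8 crossings.
Writhe w = (#positive) - (#negative) = 4 - 4 = 0.
Enumerate smoothing states for the bracket polynomial. There are 2^8 = 256 states.
Each crossing splits two ways (0=vertical, 1=horizontal). The state's weight is A^(#A-smoothings - #B-smoothings) * d^(loops - 1).
Tabulate the states by total A-exponent and number of loops L (A-exp: L × count):
  A^8: L=3 ×1
  A^6: L=2 ×5, L=4 ×3
  A^4: L=1 ×6, L=3 ×20, L=5 ×2
  A^2: L=2 ×37, L=4 ×19
  A^0: L=1 ×17, L=3 ×49, L=5 ×4
  A^-2: L=2 ×37, L=4 ×19
  A^-4: L=1 ×6, L=3 ×20, L=5 ×2
  A^-6: L=2 ×5, L=4 ×3
  A^-8: L=3 ×1
Each group contributes A^e * Σ count * d^(L-1):
Powers of d = -A^2 - A^-2: d^2 = A^4 + 2 + A^-4; d^3 = -A^6 - 3*A^2 - 3*A^-2 - A^-6; d^4 = A^8 + 4*A^4 + 6 + 4*A^-4 + A^-8.
  A^8 * (d^2) = A^12 + 2*A^8 + A^4
  A^6 * (5*d + 3*d^3) = -3*A^12 - 14*A^8 - 14*A^4 - 3
  A^4 * (6 + 20*d^2 + 2*d^4) = 2*A^12 + 28*A^8 + 58*A^4 + 28 + 2*A^-4
  A^2 * (37*d + 19*d^3) = -19*A^8 - 94*A^4 - 94 - 19*A^-4
  A^0 * (17 + 49*d^2 + 4*d^4) = 4*A^8 + 65*A^4 + 139 + 65*A^-4 + 4*A^-8
  A^-2 * (37*d + 19*d^3) = -19*A^4 - 94 - 94*A^-4 - 19*A^-8
  A^-4 * (6 + 20*d^2 + 2*d^4) = 2*A^4 + 28 + 58*A^-4 + 28*A^-8 + 2*A^-12
  A^-6 * (5*d + 3*d^3) = -3 - 14*A^-4 - 14*A^-8 - 3*A^-12
  A^-8 * (d^2) = A^-4 + 2*A^-8 + A^-12
Summing the groups: <K> = A^8 - A^4 + 1 - A^-4 + A^-8
Normalise by the writhe: (-A^3)^(-w) = (-A^3)^(0) = 1, so f(A) = 1 * <K> = A^8 - A^4 + 1 - A^-4 + A^-8.
Substitute A = t^(-1/4), i.e. A^e → t^(-e/4): V(t) = t^2 - t + 1 - t^-1 + t^-2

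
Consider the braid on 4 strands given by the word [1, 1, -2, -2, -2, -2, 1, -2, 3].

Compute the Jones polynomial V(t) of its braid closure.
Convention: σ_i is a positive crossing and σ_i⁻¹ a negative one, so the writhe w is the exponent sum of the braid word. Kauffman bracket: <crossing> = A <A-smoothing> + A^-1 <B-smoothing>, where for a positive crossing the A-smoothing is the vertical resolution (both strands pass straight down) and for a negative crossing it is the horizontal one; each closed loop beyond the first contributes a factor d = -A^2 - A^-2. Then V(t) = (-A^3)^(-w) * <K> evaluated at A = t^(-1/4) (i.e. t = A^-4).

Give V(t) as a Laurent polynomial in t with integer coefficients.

-t^2 + 2*t - 2 + 4*t^-1 - 4*t^-2 + 4*t^-3 - 3*t^-4 + 2*t^-5 - t^-6

Derivation:
The presented braid s1 s1 s2^-1 s2^-1 s2^-1 s2^-1 s1 s2^-1 s3 on 4 strands reduces by inverse Markov moves (closure unchanged at each step):
  Destabilize: the word has the form β·s3 where s3 occurs only as the final letter (β ∈ B_3); drop it and the last strand → 3 strands.
Reduced to β = s1 s1 s2^-1 s2^-1 s2^-1 s2^-1 s1 s2^-1 on 3 strands, 8 crossings.
Compute on β:
Braid: s1 s1 s2^-1 s2^-1 s2^-1 s2^-1 s1 s2^-1 on 3 strands, 8 crossings.
Writhe w = (#positive) - (#negative) = 3 - 5 = -2.
Enumerate smoothing states for the bracket polynomial. There are 2^8 = 256 states.
Smooth each crossing (0=||, 1=⌣⌢); contribution A^(Σ sign_k(1-2s_k)) * d^(L-1).
Tabulate the states by total A-exponent and number of loops L (A-exp: L × count):
  A^8: L=6 ×1
  A^6: L=5 ×8
  A^4: L=4 ×27, L=6 ×1
  A^2: L=3 ×48, L=5 ×8
  A^0: L=2 ×47, L=4 ×22, L=6 ×1
  A^-2: L=1 ×23, L=3 ×29, L=5 ×4
  A^-4: L=2 ×22, L=4 ×6
  A^-6: L=3 ×8
  A^-8: L=4 ×1
Each group contributes A^e * Σ count * d^(L-1):
Powers of d = -A^2 - A^-2: d^2 = A^4 + 2 + A^-4; d^3 = -A^6 - 3*A^2 - 3*A^-2 - A^-6; d^4 = A^8 + 4*A^4 + 6 + 4*A^-4 + A^-8; d^5 = -A^10 - 5*A^6 - 10*A^2 - 10*A^-2 - 5*A^-6 - A^-10.
  A^8 * (d^5) = -A^18 - 5*A^14 - 10*A^10 - 10*A^6 - 5*A^2 - A^-2
  A^6 * (8*d^4) = 8*A^14 + 32*A^10 + 48*A^6 + 32*A^2 + 8*A^-2
  A^4 * (27*d^3 + d^5) = -A^14 - 32*A^10 - 91*A^6 - 91*A^2 - 32*A^-2 - A^-6
  A^2 * (48*d^2 + 8*d^4) = 8*A^10 + 80*A^6 + 144*A^2 + 80*A^-2 + 8*A^-6
  A^0 * (47*d + 22*d^3 + d^5) = -A^10 - 27*A^6 - 123*A^2 - 123*A^-2 - 27*A^-6 - A^-10
  A^-2 * (23 + 29*d^2 + 4*d^4) = 4*A^6 + 45*A^2 + 105*A^-2 + 45*A^-6 + 4*A^-10
  A^-4 * (22*d + 6*d^3) = -6*A^2 - 40*A^-2 - 40*A^-6 - 6*A^-10
  A^-6 * (8*d^2) = 8*A^-2 + 16*A^-6 + 8*A^-10
  A^-8 * (d^3) = -A^-2 - 3*A^-6 - 3*A^-10 - A^-14
Summing the groups: <K> = -A^18 + 2*A^14 - 3*A^10 + 4*A^6 - 4*A^2 + 4*A^-2 - 2*A^-6 + 2*A^-10 - A^-14
Normalise by the writhe: (-A^3)^(-w) = (-A^3)^(2) = A^6, so f(A) = A^6 * <K> = -A^24 + 2*A^20 - 3*A^16 + 4*A^12 - 4*A^8 + 4*A^4 - 2 + 2*A^-4 - A^-8.
Substitute A = t^(-1/4), i.e. A^e → t^(-e/4): V(t) = -t^2 + 2*t - 2 + 4*t^-1 - 4*t^-2 + 4*t^-3 - 3*t^-4 + 2*t^-5 - t^-6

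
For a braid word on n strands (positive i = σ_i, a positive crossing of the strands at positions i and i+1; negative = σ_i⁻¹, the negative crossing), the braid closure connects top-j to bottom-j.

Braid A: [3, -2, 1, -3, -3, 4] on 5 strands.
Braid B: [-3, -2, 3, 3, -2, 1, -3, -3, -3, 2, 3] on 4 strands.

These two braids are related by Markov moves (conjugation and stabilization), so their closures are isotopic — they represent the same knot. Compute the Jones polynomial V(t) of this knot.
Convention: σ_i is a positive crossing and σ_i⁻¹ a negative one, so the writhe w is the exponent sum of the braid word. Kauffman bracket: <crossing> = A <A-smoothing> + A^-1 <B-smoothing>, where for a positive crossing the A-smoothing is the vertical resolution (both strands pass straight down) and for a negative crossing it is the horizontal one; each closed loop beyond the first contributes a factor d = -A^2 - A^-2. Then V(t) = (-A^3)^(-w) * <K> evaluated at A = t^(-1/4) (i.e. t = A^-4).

Markov-equivalent braids have isotopic closures, hence identical knot invariants. Strip the Markov moves from each word to reach a common short braid β, then compute V(t) once on β.
Braid A: s3 s2^-1 s1 s3^-1 s3^-1 s4 on 5 strands reduces by inverse Markov moves (closure unchanged at each step):
  Destabilize: the word has the form β·s4 where s4 occurs only as the final letter (β ∈ B_4); drop it and the last strand → 4 strands.
Reduced to β = s3 s2^-1 s1 s3^-1 s3^-1 on 4 strands, 5 crossings.
Braid B: s3^-1 s2^-1 s3 s3 s2^-1 s1 s3^-1 s3^-1 s3^-1 s2 s3 on 4 strands reduces by inverse Markov moves (closure unchanged at each step):
  Deconjugate: the word is γ·β·γ⁻¹ with γ = s3^-1 s2^-1 (prefix) and γ⁻¹ = s2 s3 (suffix); strip both.
  Deconjugate: the word is γ·β·γ⁻¹ with γ = s3 (prefix) and γ⁻¹ = s3^-1 (suffix); strip both.
Reduced to β = s3 s2^-1 s1 s3^-1 s3^-1 on 4 strands, 5 crossings.
Both give the same β = s3 s2^-1 s1 s3^-1 s3^-1 on 4 strands, so one state sum suffices:
Braid: s3 s2^-1 s1 s3^-1 s3^-1 on 4 strands, 5 crossings.
Writhe w = (#positive) - (#negative) = 2 - 3 = -1.
Computing the Kauffman bracket via state sum. There are 2^5 = 32 states.
Each crossing splits two ways (0=vertical, 1=horizontal). The state's weight is A^(#A-smoothings - #B-smoothings) * d^(loops - 1).
  state 00000: A-exp=-1, loops=4, term = A^-1 * d^3
  state 00001: A-exp=+1, loops=3, term = A^1 * d^2
  state 00010: A-exp=+1, loops=3, term = A^1 * d^2
  state 00011: A-exp=+3, loops=4, term = A^3 * d^3
  state 00100: A-exp=-3, loops=3, term = A^-3 * d^2
  state 00101: A-exp=-1, loops=2, term = A^-1 * d^1
  state 00110: A-exp=-1, loops=2, term = A^-1 * d^1
  state 00111: A-exp=+1, loops=3, term = A^1 * d^2
  state 01000: A-exp=+1, loops=3, term = A^1 * d^2
  state 01001: A-exp=+3, loops=2, term = A^3 * d^1
  state 01010: A-exp=+3, loops=2, term = A^3 * d^1
  state 01011: A-exp=+5, loops=3, term = A^5 * d^2
  state 01100: A-exp=-1, loops=2, term = A^-1 * d^1
  state 01101: A-exp=+1, loops=1, term = A^1 * d^0
  state 01110: A-exp=+1, loops=1, term = A^1 * d^0
  state 01111: A-exp=+3, loops=2, term = A^3 * d^1
  state 10000: A-exp=-3, loops=3, term = A^-3 * d^2
  state 10001: A-exp=-1, loops=4, term = A^-1 * d^3
  state 10010: A-exp=-1, loops=4, term = A^-1 * d^3
  state 10011: A-exp=+1, loops=5, term = A^1 * d^4
  state 10100: A-exp=-5, loops=2, term = A^-5 * d^1
  state 10101: A-exp=-3, loops=3, term = A^-3 * d^2
  state 10110: A-exp=-3, loops=3, term = A^-3 * d^2
  state 10111: A-exp=-1, loops=4, term = A^-1 * d^3
  state 11000: A-exp=-1, loops=2, term = A^-1 * d^1
  state 11001: A-exp=+1, loops=3, term = A^1 * d^2
  state 11010: A-exp=+1, loops=3, term = A^1 * d^2
  state 11011: A-exp=+3, loops=4, term = A^3 * d^3
  state 11100: A-exp=-3, loops=1, term = A^-3 * d^0
  state 11101: A-exp=-1, loops=2, term = A^-1 * d^1
  state 11110: A-exp=-1, loops=2, term = A^-1 * d^1
  state 11111: A-exp=+1, loops=3, term = A^1 * d^2
Collect the terms by A-exponent (count of states per loop number):
Powers of d = -A^2 - A^-2: d^2 = A^4 + 2 + A^-4; d^3 = -A^6 - 3*A^2 - 3*A^-2 - A^-6; d^4 = A^8 + 4*A^4 + 6 + 4*A^-4 + A^-8.
  A^5 * (d^2) = A^9 + 2*A^5 + A
  A^3 * (3*d + 2*d^3) = -2*A^9 - 9*A^5 - 9*A - 2*A^-3
  A^1 * (2 + 7*d^2 + d^4) = A^9 + 11*A^5 + 22*A + 11*A^-3 + A^-7
  A^-1 * (6*d + 4*d^3) = -4*A^5 - 18*A - 18*A^-3 - 4*A^-7
  A^-3 * (1 + 4*d^2) = 4*A + 9*A^-3 + 4*A^-7
  A^-5 * (d) = -A^-3 - A^-7
Summing the groups: <K> = -A^-3
Normalise by the writhe: (-A^3)^(-w) = (-A^3)^(1) = -A^3, so f(A) = -A^3 * <K> = 1.
Substitute A = t^(-1/4), i.e. A^e → t^(-e/4): V(t) = 1

Answer: 1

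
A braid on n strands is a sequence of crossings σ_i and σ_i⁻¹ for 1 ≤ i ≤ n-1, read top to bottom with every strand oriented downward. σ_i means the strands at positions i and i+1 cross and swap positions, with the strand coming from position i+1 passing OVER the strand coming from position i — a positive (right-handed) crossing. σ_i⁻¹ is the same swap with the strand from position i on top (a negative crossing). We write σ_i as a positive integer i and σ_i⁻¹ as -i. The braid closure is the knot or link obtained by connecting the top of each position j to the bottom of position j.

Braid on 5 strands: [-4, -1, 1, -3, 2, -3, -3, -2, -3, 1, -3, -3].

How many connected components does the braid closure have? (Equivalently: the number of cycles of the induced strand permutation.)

3

Derivation:
Track the strand permutation on 5 strands, starting from identity.
  step 1: s4^-1 swaps positions 4,5 -> [1 2 3 5 4]
  step 2: s1^-1 swaps positions 1,2 -> [2 1 3 5 4]
  step 3: s1 swaps positions 1,2 -> [1 2 3 5 4]
  step 4: s3^-1 swaps positions 3,4 -> [1 2 5 3 4]
  step 5: s2 swaps positions 2,3 -> [1 5 2 3 4]
  step 6: s3^-1 swaps positions 3,4 -> [1 5 3 2 4]
  step 7: s3^-1 swaps positions 3,4 -> [1 5 2 3 4]
  step 8: s2^-1 swaps positions 2,3 -> [1 2 5 3 4]
  step 9: s3^-1 swaps positions 3,4 -> [1 2 3 5 4]
  step 10: s1 swaps positions 1,2 -> [2 1 3 5 4]
  step 11: s3^-1 swaps positions 3,4 -> [2 1 5 3 4]
  step 12: s3^-1 swaps positions 3,4 -> [2 1 3 5 4]
Final permutation (position -> original strand): [2 1 3 5 4]
Closure components = cycle count of this permutation = 3.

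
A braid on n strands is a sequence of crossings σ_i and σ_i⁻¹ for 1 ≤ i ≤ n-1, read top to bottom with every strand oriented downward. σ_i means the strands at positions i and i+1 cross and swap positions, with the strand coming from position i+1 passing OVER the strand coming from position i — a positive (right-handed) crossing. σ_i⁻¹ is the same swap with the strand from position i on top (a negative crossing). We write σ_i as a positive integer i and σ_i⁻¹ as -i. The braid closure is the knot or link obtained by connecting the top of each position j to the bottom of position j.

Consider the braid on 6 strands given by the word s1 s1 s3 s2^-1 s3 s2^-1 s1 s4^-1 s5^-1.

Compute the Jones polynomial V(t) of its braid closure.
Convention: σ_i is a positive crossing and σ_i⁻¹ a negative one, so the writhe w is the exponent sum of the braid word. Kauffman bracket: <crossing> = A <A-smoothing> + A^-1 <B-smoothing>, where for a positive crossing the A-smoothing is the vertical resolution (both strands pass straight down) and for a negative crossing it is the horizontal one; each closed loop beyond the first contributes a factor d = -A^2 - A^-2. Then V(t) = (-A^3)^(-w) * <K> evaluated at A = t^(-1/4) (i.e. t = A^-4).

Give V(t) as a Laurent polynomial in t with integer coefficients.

-t^6 + 2*t^5 - 2*t^4 + 3*t^3 - 3*t^2 + 2*t - 1 + t^-1

Derivation:
The presented braid s1 s1 s3 s2^-1 s3 s2^-1 s1 s4^-1 s5^-1 on 6 strands reduces by inverse Markov moves (closure unchanged at each step):
  Destabilize: the word has the form β·s5^-1 where s5^-1 occurs only as the final letter (β ∈ B_5); drop it and the last strand → 5 strands.
  Destabilize: the word has the form β·s4^-1 where s4^-1 occurs only as the final letter (β ∈ B_4); drop it and the last strand → 4 strands.
Reduced to β = s1 s1 s3 s2^-1 s3 s2^-1 s1 on 4 strands, 7 crossings.
Compute on β:
Braid: s1 s1 s3 s2^-1 s3 s2^-1 s1 on 4 strands, 7 crossings.
Writhe w = (#positive) - (#negative) = 5 - 2 = 3.
State-sum expansion of <K>. There are 2^7 = 128 states.
Each crossing splits two ways (0=vertical, 1=horizontal). The state's weight is A^(#A-smoothings - #B-smoothings) * d^(loops - 1).
Tabulate the states by total A-exponent and number of loops L (A-exp: L × count):
  A^7: L=4 ×1
  A^5: L=3 ×7
  A^3: L=2 ×17, L=4 ×4
  A^1: L=1 ×15, L=3 ×19, L=5 ×1
  A^-1: L=2 ×27, L=4 ×8
  A^-3: L=3 ×20, L=5 ×1
  A^-5: L=4 ×7
  A^-7: L=5 ×1
Each group contributes A^e * Σ count * d^(L-1):
Powers of d = -A^2 - A^-2: d^2 = A^4 + 2 + A^-4; d^3 = -A^6 - 3*A^2 - 3*A^-2 - A^-6; d^4 = A^8 + 4*A^4 + 6 + 4*A^-4 + A^-8.
  A^7 * (d^3) = -A^13 - 3*A^9 - 3*A^5 - A
  A^5 * (7*d^2) = 7*A^9 + 14*A^5 + 7*A
  A^3 * (17*d + 4*d^3) = -4*A^9 - 29*A^5 - 29*A - 4*A^-3
  A^1 * (15 + 19*d^2 + d^4) = A^9 + 23*A^5 + 59*A + 23*A^-3 + A^-7
  A^-1 * (27*d + 8*d^3) = -8*A^5 - 51*A - 51*A^-3 - 8*A^-7
  A^-3 * (20*d^2 + d^4) = A^5 + 24*A + 46*A^-3 + 24*A^-7 + A^-11
  A^-5 * (7*d^3) = -7*A - 21*A^-3 - 21*A^-7 - 7*A^-11
  A^-7 * (d^4) = A + 4*A^-3 + 6*A^-7 + 4*A^-11 + A^-15
Summing the groups: <K> = -A^13 + A^9 - 2*A^5 + 3*A - 3*A^-3 + 2*A^-7 - 2*A^-11 + A^-15
Normalise by the writhe: (-A^3)^(-w) = (-A^3)^(-3) = -A^-9, so f(A) = -A^-9 * <K> = A^4 - 1 + 2*A^-4 - 3*A^-8 + 3*A^-12 - 2*A^-16 + 2*A^-20 - A^-24.
Substitute A = t^(-1/4), i.e. A^e → t^(-e/4): V(t) = -t^6 + 2*t^5 - 2*t^4 + 3*t^3 - 3*t^2 + 2*t - 1 + t^-1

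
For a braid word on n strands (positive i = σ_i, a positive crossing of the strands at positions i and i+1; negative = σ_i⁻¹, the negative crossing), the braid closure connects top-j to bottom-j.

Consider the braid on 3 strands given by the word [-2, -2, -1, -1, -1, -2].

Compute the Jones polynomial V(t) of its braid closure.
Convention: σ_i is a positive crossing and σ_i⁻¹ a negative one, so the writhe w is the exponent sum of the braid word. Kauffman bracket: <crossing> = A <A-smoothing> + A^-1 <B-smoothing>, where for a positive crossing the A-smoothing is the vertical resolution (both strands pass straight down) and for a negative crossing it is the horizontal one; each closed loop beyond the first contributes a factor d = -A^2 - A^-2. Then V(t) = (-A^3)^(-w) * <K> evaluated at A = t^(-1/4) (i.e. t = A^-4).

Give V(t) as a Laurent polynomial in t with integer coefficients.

t^-2 + 2*t^-4 - 2*t^-5 + t^-6 - 2*t^-7 + t^-8

Derivation:
Braid: s2^-1 s2^-1 s1^-1 s1^-1 s1^-1 s2^-1 on 3 strands, 6 crossings.
Writhe w = (#positive) - (#negative) = 0 - 6 = -6.
State-sum expansion of <K>. There are 2^6 = 64 states.
Smooth each crossing (0=||, 1=⌣⌢); contribution A^(Σ sign_k(1-2s_k)) * d^(L-1).
Tabulate the states by total A-exponent and number of loops L (A-exp: L × count):
  A^6: L=5 ×1
  A^4: L=4 ×6
  A^2: L=3 ×15
  A^0: L=2 ×18, L=4 ×2
  A^-2: L=1 ×9, L=3 ×6
  A^-4: L=2 ×6
  A^-6: L=3 ×1
Each group contributes A^e * Σ count * d^(L-1):
Powers of d = -A^2 - A^-2: d^2 = A^4 + 2 + A^-4; d^3 = -A^6 - 3*A^2 - 3*A^-2 - A^-6; d^4 = A^8 + 4*A^4 + 6 + 4*A^-4 + A^-8.
  A^6 * (d^4) = A^14 + 4*A^10 + 6*A^6 + 4*A^2 + A^-2
  A^4 * (6*d^3) = -6*A^10 - 18*A^6 - 18*A^2 - 6*A^-2
  A^2 * (15*d^2) = 15*A^6 + 30*A^2 + 15*A^-2
  A^0 * (18*d + 2*d^3) = -2*A^6 - 24*A^2 - 24*A^-2 - 2*A^-6
  A^-2 * (9 + 6*d^2) = 6*A^2 + 21*A^-2 + 6*A^-6
  A^-4 * (6*d) = -6*A^-2 - 6*A^-6
  A^-6 * (d^2) = A^-2 + 2*A^-6 + A^-10
Summing the groups: <K> = A^14 - 2*A^10 + A^6 - 2*A^2 + 2*A^-2 + A^-10
Normalise by the writhe: (-A^3)^(-w) = (-A^3)^(6) = A^18, so f(A) = A^18 * <K> = A^32 - 2*A^28 + A^24 - 2*A^20 + 2*A^16 + A^8.
Substitute A = t^(-1/4), i.e. A^e → t^(-e/4): V(t) = t^-2 + 2*t^-4 - 2*t^-5 + t^-6 - 2*t^-7 + t^-8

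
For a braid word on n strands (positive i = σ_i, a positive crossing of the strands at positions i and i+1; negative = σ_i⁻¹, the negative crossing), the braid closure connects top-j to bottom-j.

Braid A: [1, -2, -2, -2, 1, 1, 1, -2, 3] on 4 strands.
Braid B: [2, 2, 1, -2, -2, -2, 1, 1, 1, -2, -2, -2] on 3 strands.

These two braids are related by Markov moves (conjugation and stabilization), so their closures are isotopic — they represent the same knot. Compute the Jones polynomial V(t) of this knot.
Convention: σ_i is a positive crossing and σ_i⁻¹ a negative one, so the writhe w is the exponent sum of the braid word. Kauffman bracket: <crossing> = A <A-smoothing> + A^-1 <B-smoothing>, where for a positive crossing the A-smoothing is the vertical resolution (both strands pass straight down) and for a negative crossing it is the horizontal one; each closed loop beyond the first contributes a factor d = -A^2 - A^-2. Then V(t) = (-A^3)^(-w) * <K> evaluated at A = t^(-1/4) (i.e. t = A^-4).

t^4 - 2*t^3 + 3*t^2 - 4*t + 5 - 4*t^-1 + 3*t^-2 - 2*t^-3 + t^-4

Derivation:
Markov-equivalent braids have isotopic closures, hence identical knot invariants. Strip the Markov moves from each word to reach a common short braid β, then compute V(t) once on β.
Braid A: s1 s2^-1 s2^-1 s2^-1 s1 s1 s1 s2^-1 s3 on 4 strands reduces by inverse Markov moves (closure unchanged at each step):
  Destabilize: the word has the form β·s3 where s3 occurs only as the final letter (β ∈ B_3); drop it and the last strand → 3 strands.
Reduced to β = s1 s2^-1 s2^-1 s2^-1 s1 s1 s1 s2^-1 on 3 strands, 8 crossings.
Braid B: s2 s2 s1 s2^-1 s2^-1 s2^-1 s1 s1 s1 s2^-1 s2^-1 s2^-1 on 3 strands reduces by inverse Markov moves (closure unchanged at each step):
  Deconjugate: the word is γ·β·γ⁻¹ with γ = s2 s2 (prefix) and γ⁻¹ = s2^-1 s2^-1 (suffix); strip both.
Reduced to β = s1 s2^-1 s2^-1 s2^-1 s1 s1 s1 s2^-1 on 3 strands, 8 crossings.
Both give the same β = s1 s2^-1 s2^-1 s2^-1 s1 s1 s1 s2^-1 on 3 strands, so one state sum suffices:
Braid: s1 s2^-1 s2^-1 s2^-1 s1 s1 s1 s2^-1 on 3 strands, 8 crossings.
Writhe w = (#positive) - (#negative) = 4 - 4 = 0.
Computing the Kauffman bracket via state sum. There are 2^8 = 256 states.
Each crossing splits two ways (0=vertical, 1=horizontal). The state's weight is A^(#A-smoothings - #B-smoothings) * d^(loops - 1).
Tabulate the states by total A-exponent and number of loops L (A-exp: L × count):
  A^8: L=5 ×1
  A^6: L=4 ×8
  A^4: L=3 ×25, L=5 ×3
  A^2: L=2 ×37, L=4 ×18, L=6 ×1
  A^0: L=1 ×25, L=3 ×37, L=5 ×8
  A^-2: L=2 ×37, L=4 ×18, L=6 ×1
  A^-4: L=3 ×25, L=5 ×3
  A^-6: L=4 ×8
  A^-8: L=5 ×1
Each group contributes A^e * Σ count * d^(L-1):
Powers of d = -A^2 - A^-2: d^2 = A^4 + 2 + A^-4; d^3 = -A^6 - 3*A^2 - 3*A^-2 - A^-6; d^4 = A^8 + 4*A^4 + 6 + 4*A^-4 + A^-8; d^5 = -A^10 - 5*A^6 - 10*A^2 - 10*A^-2 - 5*A^-6 - A^-10.
  A^8 * (d^4) = A^16 + 4*A^12 + 6*A^8 + 4*A^4 + 1
  A^6 * (8*d^3) = -8*A^12 - 24*A^8 - 24*A^4 - 8
  A^4 * (25*d^2 + 3*d^4) = 3*A^12 + 37*A^8 + 68*A^4 + 37 + 3*A^-4
  A^2 * (37*d + 18*d^3 + d^5) = -A^12 - 23*A^8 - 101*A^4 - 101 - 23*A^-4 - A^-8
  A^0 * (25 + 37*d^2 + 8*d^4) = 8*A^8 + 69*A^4 + 147 + 69*A^-4 + 8*A^-8
  A^-2 * (37*d + 18*d^3 + d^5) = -A^8 - 23*A^4 - 101 - 101*A^-4 - 23*A^-8 - A^-12
  A^-4 * (25*d^2 + 3*d^4) = 3*A^4 + 37 + 68*A^-4 + 37*A^-8 + 3*A^-12
  A^-6 * (8*d^3) = -8 - 24*A^-4 - 24*A^-8 - 8*A^-12
  A^-8 * (d^4) = 1 + 4*A^-4 + 6*A^-8 + 4*A^-12 + A^-16
Summing the groups: <K> = A^16 - 2*A^12 + 3*A^8 - 4*A^4 + 5 - 4*A^-4 + 3*A^-8 - 2*A^-12 + A^-16
Normalise by the writhe: (-A^3)^(-w) = (-A^3)^(0) = 1, so f(A) = 1 * <K> = A^16 - 2*A^12 + 3*A^8 - 4*A^4 + 5 - 4*A^-4 + 3*A^-8 - 2*A^-12 + A^-16.
Substitute A = t^(-1/4), i.e. A^e → t^(-e/4): V(t) = t^4 - 2*t^3 + 3*t^2 - 4*t + 5 - 4*t^-1 + 3*t^-2 - 2*t^-3 + t^-4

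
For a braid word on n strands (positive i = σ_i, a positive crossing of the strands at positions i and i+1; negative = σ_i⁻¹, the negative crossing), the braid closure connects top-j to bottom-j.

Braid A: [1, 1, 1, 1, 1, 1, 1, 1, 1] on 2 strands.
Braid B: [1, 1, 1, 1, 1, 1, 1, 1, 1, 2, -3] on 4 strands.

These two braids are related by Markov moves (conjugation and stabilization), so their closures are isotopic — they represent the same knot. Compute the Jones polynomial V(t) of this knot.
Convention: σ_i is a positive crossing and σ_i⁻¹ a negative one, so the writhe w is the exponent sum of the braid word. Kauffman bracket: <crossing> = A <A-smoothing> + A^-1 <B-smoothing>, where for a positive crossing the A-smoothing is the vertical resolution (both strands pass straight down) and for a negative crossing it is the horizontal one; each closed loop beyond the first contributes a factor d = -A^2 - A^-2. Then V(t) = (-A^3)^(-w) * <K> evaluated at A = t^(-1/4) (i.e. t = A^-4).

Markov-equivalent braids have isotopic closures, hence identical knot invariants. Strip the Markov moves from each word to reach a common short braid β, then compute V(t) once on β.
Braid A: s1 s1 s1 s1 s1 s1 s1 s1 s1 on 2 strands has no conjugating prefix/suffix or stabilization to strip; take β = s1 s1 s1 s1 s1 s1 s1 s1 s1.
Braid B: s1 s1 s1 s1 s1 s1 s1 s1 s1 s2 s3^-1 on 4 strands reduces by inverse Markov moves (closure unchanged at each step):
  Destabilize: the word has the form β·s3^-1 where s3^-1 occurs only as the final letter (β ∈ B_3); drop it and the last strand → 3 strands.
  Destabilize: the word has the form β·s2 where s2 occurs only as the final letter (β ∈ B_2); drop it and the last strand → 2 strands.
Reduced to β = s1 s1 s1 s1 s1 s1 s1 s1 s1 on 2 strands, 9 crossings.
Both give the same β = s1 s1 s1 s1 s1 s1 s1 s1 s1 on 2 strands, so one state sum suffices:
Braid: s1 s1 s1 s1 s1 s1 s1 s1 s1 on 2 strands, 9 crossings.
Writhe w = (#positive) - (#negative) = 9 - 0 = 9.
Computing the Kauffman bracket via state sum. There are 2^9 = 512 states.
Each crossing splits two ways (0=vertical, 1=horizontal). The state's weight is A^(#A-smoothings - #B-smoothings) * d^(loops - 1).
Tabulate the states by total A-exponent and number of loops L (A-exp: L × count):
  A^9: L=2 ×1
  A^7: L=1 ×9
  A^5: L=2 ×36
  A^3: L=3 ×84
  A^1: L=4 ×126
  A^-1: L=5 ×126
  A^-3: L=6 ×84
  A^-5: L=7 ×36
  A^-7: L=8 ×9
  A^-9: L=9 ×1
Each group contributes A^e * Σ count * d^(L-1):
Powers of d = -A^2 - A^-2: d^2 = A^4 + 2 + A^-4; d^3 = -A^6 - 3*A^2 - 3*A^-2 - A^-6; d^4 = A^8 + 4*A^4 + 6 + 4*A^-4 + A^-8; d^5 = -A^10 - 5*A^6 - 10*A^2 - 10*A^-2 - 5*A^-6 - A^-10; d^6 = A^12 + 6*A^8 + 15*A^4 + 20 + 15*A^-4 + 6*A^-8 + A^-12; d^7 = -A^14 - 7*A^10 - 21*A^6 - 35*A^2 - 35*A^-2 - 21*A^-6 - 7*A^-10 - A^-14; d^8 = A^16 + 8*A^12 + 28*A^8 + 56*A^4 + 70 + 56*A^-4 + 28*A^-8 + 8*A^-12 + A^-16.
  A^9 * (d) = -A^11 - A^7
  A^7 * (9) = 9*A^7
  A^5 * (36*d) = -36*A^7 - 36*A^3
  A^3 * (84*d^2) = 84*A^7 + 168*A^3 + 84*A^-1
  A^1 * (126*d^3) = -126*A^7 - 378*A^3 - 378*A^-1 - 126*A^-5
  A^-1 * (126*d^4) = 126*A^7 + 504*A^3 + 756*A^-1 + 504*A^-5 + 126*A^-9
  A^-3 * (84*d^5) = -84*A^7 - 420*A^3 - 840*A^-1 - 840*A^-5 - 420*A^-9 - 84*A^-13
  A^-5 * (36*d^6) = 36*A^7 + 216*A^3 + 540*A^-1 + 720*A^-5 + 540*A^-9 + 216*A^-13 + 36*A^-17
  A^-7 * (9*d^7) = -9*A^7 - 63*A^3 - 189*A^-1 - 315*A^-5 - 315*A^-9 - 189*A^-13 - 63*A^-17 - 9*A^-21
  A^-9 * (d^8) = A^7 + 8*A^3 + 28*A^-1 + 56*A^-5 + 70*A^-9 + 56*A^-13 + 28*A^-17 + 8*A^-21 + A^-25
Summing the groups: <K> = -A^11 - A^3 + A^-1 - A^-5 + A^-9 - A^-13 + A^-17 - A^-21 + A^-25
Normalise by the writhe: (-A^3)^(-w) = (-A^3)^(-9) = -A^-27, so f(A) = -A^-27 * <K> = A^-16 + A^-24 - A^-28 + A^-32 - A^-36 + A^-40 - A^-44 + A^-48 - A^-52.
Substitute A = t^(-1/4), i.e. A^e → t^(-e/4): V(t) = -t^13 + t^12 - t^11 + t^10 - t^9 + t^8 - t^7 + t^6 + t^4

Answer: -t^13 + t^12 - t^11 + t^10 - t^9 + t^8 - t^7 + t^6 + t^4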